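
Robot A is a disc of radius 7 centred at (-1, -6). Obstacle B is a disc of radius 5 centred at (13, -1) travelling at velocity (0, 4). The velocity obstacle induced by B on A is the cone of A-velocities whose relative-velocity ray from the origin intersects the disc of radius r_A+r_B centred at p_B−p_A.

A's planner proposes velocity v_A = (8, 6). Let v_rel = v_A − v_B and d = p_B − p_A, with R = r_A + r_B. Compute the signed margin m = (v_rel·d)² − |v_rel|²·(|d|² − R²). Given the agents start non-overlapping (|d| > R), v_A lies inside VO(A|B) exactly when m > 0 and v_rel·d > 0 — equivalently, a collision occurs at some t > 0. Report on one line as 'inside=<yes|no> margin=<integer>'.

d = (14, 5),  |d|² = 221;  R = 7+5 = 12,  c = 221−12² = 77
v_rel = (8, 2),  |v_rel|² = 68;  v_rel·d = (8)·(14) + (2)·(5) = 122
68·t² − 244·t + 77 = 0  ⇒  m = 122² − 68·77 = 9648
m = 9648 > 0,  v_rel·d = 122 > 0  ⇒  inside

inside=yes margin=9648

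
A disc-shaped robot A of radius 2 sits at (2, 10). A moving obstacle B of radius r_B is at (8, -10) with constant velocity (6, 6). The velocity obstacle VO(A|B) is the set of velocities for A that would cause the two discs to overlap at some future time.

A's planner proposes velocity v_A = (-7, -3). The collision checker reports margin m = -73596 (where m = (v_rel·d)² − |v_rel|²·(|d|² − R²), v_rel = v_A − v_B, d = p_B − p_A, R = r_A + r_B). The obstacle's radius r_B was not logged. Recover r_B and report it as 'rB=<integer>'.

m = -73596
d = (6, -20);  v_rel = (-13, -9),  |v_rel|² = 250
v_rel×d = (-13)·(-20) − (-9)·(6) = 314
since m = R²·250 − 314²:  R² = (98596 + -73596) / 250 = 100
R = √100 = 10  ⇒  r_B = 10 − 2 = 8

rB=8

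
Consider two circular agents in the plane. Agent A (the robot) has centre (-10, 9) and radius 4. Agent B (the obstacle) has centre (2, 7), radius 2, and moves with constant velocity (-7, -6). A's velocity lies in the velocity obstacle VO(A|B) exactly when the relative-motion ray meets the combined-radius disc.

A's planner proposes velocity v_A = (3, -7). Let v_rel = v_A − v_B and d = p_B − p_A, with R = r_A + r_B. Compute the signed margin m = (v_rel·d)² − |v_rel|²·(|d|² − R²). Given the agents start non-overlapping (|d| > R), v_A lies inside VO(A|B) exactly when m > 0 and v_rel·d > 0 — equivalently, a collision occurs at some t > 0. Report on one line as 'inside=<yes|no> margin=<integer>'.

d = (12, -2),  |d|² = 148;  R = 4+2 = 6,  c = 148−6² = 112
v_rel = (10, -1),  |v_rel|² = 101;  v_rel·d = (10)·(12) + (-1)·(-2) = 122
101·t² − 244·t + 112 = 0  ⇒  m = 122² − 101·112 = 3572
m = 3572 > 0,  v_rel·d = 122 > 0  ⇒  inside

inside=yes margin=3572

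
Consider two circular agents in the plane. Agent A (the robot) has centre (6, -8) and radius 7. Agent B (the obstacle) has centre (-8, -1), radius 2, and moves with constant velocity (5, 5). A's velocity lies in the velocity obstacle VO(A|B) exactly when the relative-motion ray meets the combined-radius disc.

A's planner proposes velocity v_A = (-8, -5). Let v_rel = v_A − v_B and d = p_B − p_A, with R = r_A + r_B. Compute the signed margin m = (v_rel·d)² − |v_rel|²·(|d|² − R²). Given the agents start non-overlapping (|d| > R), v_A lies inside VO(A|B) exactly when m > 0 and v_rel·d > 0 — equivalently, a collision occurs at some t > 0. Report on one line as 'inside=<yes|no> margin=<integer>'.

d = (-14, 7),  |d|² = 245;  R = 7+2 = 9,  c = 245−9² = 164
v_rel = (-13, -10),  |v_rel|² = 269;  v_rel·d = (-13)·(-14) + (-10)·(7) = 112
269·t² − 224·t + 164 = 0  ⇒  m = 112² − 269·164 = -31572
m = -31572 < 0,  v_rel·d = 112 > 0  ⇒  outside

inside=no margin=-31572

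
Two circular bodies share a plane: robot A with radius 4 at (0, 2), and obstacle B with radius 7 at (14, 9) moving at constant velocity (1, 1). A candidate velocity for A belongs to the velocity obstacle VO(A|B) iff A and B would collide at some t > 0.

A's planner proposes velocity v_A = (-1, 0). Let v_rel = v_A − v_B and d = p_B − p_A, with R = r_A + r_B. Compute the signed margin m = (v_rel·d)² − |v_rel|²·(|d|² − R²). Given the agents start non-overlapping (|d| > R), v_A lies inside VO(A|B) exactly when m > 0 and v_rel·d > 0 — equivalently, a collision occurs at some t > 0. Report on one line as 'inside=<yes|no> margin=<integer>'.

d = (14, 7),  |d|² = 245;  R = 4+7 = 11,  c = 245−11² = 124
v_rel = (-2, -1),  |v_rel|² = 5;  v_rel·d = (-2)·(14) + (-1)·(7) = -35
5·t² + 70·t + 124 = 0  ⇒  m = (-35)² − 5·124 = 605
m = 605 > 0,  v_rel·d = -35 < 0  ⇒  outside

inside=no margin=605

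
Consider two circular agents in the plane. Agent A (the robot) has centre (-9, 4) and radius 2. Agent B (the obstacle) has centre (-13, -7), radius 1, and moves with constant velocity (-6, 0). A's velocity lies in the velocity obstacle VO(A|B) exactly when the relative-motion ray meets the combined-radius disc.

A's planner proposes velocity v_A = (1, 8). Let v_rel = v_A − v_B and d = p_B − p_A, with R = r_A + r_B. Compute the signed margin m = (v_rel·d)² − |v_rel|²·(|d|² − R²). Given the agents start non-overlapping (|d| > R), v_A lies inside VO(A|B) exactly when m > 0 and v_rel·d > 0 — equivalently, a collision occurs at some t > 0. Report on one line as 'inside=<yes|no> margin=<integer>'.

d = (-4, -11),  |d|² = 137;  R = 2+1 = 3,  c = 137−3² = 128
v_rel = (7, 8),  |v_rel|² = 113;  v_rel·d = (7)·(-4) + (8)·(-11) = -116
113·t² + 232·t + 128 = 0  ⇒  m = (-116)² − 113·128 = -1008
m = -1008 < 0,  v_rel·d = -116 < 0  ⇒  outside

inside=no margin=-1008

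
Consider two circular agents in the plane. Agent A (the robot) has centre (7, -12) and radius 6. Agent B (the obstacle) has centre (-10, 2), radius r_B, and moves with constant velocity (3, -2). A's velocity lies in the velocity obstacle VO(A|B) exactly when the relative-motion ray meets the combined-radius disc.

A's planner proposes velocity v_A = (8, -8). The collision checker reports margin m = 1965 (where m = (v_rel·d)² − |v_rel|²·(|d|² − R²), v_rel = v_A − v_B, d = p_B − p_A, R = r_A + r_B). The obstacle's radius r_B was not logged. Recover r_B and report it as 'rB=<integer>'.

m = 1965
d = (-17, 14);  v_rel = (5, -6),  |v_rel|² = 61
v_rel×d = (5)·(14) − (-6)·(-17) = -32
since m = R²·61 − (-32)²:  R² = (1024 + 1965) / 61 = 49
R = √49 = 7  ⇒  r_B = 7 − 6 = 1

rB=1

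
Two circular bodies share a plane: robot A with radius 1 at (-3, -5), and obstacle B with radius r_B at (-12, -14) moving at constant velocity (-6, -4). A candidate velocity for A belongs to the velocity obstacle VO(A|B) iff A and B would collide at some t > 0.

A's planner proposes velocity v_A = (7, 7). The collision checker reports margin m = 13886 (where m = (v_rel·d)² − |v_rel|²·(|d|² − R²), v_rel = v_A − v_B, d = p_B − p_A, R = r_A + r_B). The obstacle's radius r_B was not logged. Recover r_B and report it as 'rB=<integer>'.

m = 13886
d = (-9, -9);  v_rel = (13, 11),  |v_rel|² = 290
v_rel×d = (13)·(-9) − (11)·(-9) = -18
since m = R²·290 − (-18)²:  R² = (324 + 13886) / 290 = 49
R = √49 = 7  ⇒  r_B = 7 − 1 = 6

rB=6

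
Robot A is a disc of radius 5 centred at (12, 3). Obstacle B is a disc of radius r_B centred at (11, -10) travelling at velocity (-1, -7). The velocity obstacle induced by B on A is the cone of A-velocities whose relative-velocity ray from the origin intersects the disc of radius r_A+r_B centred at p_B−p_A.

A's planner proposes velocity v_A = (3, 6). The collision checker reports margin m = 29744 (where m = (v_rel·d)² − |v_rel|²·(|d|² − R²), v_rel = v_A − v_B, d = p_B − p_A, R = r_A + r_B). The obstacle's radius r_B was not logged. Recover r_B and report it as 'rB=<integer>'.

m = 29744
d = (-1, -13);  v_rel = (4, 13),  |v_rel|² = 185
v_rel×d = (4)·(-13) − (13)·(-1) = -39
since m = R²·185 − (-39)²:  R² = (1521 + 29744) / 185 = 169
R = √169 = 13  ⇒  r_B = 13 − 5 = 8

rB=8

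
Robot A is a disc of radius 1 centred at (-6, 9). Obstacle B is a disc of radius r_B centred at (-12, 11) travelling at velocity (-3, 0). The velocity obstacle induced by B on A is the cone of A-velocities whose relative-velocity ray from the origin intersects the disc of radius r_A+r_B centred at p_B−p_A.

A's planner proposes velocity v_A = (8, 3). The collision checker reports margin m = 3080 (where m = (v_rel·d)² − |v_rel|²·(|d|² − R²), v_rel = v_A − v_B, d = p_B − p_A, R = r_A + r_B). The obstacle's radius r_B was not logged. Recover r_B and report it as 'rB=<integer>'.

m = 3080
d = (-6, 2);  v_rel = (11, 3),  |v_rel|² = 130
v_rel×d = (11)·(2) − (3)·(-6) = 40
since m = R²·130 − 40²:  R² = (1600 + 3080) / 130 = 36
R = √36 = 6  ⇒  r_B = 6 − 1 = 5

rB=5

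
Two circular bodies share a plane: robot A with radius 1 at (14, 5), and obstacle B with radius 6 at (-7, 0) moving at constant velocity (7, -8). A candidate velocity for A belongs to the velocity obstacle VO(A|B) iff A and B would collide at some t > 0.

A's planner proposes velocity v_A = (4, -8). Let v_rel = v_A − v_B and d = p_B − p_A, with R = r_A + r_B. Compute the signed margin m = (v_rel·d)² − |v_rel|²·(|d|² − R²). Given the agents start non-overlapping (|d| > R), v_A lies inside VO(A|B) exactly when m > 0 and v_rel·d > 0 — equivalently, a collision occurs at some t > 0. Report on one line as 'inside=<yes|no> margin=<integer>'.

d = (-21, -5),  |d|² = 466;  R = 1+6 = 7,  c = 466−7² = 417
v_rel = (-3, 0),  |v_rel|² = 9;  v_rel·d = (-3)·(-21) + (0)·(-5) = 63
9·t² − 126·t + 417 = 0  ⇒  m = 63² − 9·417 = 216
m = 216 > 0,  v_rel·d = 63 > 0  ⇒  inside

inside=yes margin=216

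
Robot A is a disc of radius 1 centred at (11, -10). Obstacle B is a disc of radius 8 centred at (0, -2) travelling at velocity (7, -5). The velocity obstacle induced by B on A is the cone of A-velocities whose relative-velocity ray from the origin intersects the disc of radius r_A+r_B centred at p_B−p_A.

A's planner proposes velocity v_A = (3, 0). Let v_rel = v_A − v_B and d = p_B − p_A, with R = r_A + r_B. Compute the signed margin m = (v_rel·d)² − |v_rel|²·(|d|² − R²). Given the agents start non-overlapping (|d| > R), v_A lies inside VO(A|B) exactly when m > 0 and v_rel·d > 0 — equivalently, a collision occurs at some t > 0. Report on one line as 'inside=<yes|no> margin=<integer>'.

d = (-11, 8),  |d|² = 185;  R = 1+8 = 9,  c = 185−9² = 104
v_rel = (-4, 5),  |v_rel|² = 41;  v_rel·d = (-4)·(-11) + (5)·(8) = 84
41·t² − 168·t + 104 = 0  ⇒  m = 84² − 41·104 = 2792
m = 2792 > 0,  v_rel·d = 84 > 0  ⇒  inside

inside=yes margin=2792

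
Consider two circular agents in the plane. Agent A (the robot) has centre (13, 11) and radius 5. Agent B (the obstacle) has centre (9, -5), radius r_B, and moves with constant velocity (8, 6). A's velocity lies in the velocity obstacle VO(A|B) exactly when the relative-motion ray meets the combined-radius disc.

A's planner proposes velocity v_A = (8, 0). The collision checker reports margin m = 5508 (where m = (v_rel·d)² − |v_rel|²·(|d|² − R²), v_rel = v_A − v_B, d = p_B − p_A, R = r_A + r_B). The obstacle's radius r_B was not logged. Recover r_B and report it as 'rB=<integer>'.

m = 5508
d = (-4, -16);  v_rel = (0, -6),  |v_rel|² = 36
v_rel×d = (0)·(-16) − (-6)·(-4) = -24
since m = R²·36 − (-24)²:  R² = (576 + 5508) / 36 = 169
R = √169 = 13  ⇒  r_B = 13 − 5 = 8

rB=8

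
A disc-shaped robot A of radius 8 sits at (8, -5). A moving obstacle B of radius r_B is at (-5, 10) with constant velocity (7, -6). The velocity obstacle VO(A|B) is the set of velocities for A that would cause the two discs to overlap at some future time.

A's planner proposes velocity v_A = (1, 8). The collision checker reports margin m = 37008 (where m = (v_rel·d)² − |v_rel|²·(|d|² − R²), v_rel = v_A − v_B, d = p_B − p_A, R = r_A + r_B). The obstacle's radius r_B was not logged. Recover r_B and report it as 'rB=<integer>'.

m = 37008
d = (-13, 15);  v_rel = (-6, 14),  |v_rel|² = 232
v_rel×d = (-6)·(15) − (14)·(-13) = 92
since m = R²·232 − 92²:  R² = (8464 + 37008) / 232 = 196
R = √196 = 14  ⇒  r_B = 14 − 8 = 6

rB=6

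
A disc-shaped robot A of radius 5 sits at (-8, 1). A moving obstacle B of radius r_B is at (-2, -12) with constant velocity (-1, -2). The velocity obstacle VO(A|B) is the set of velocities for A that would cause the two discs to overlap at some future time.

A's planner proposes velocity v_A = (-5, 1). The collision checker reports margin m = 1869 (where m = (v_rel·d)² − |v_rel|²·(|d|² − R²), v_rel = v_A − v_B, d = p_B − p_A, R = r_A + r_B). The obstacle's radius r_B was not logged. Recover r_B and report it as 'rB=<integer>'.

m = 1869
d = (6, -13);  v_rel = (-4, 3),  |v_rel|² = 25
v_rel×d = (-4)·(-13) − (3)·(6) = 34
since m = R²·25 − 34²:  R² = (1156 + 1869) / 25 = 121
R = √121 = 11  ⇒  r_B = 11 − 5 = 6

rB=6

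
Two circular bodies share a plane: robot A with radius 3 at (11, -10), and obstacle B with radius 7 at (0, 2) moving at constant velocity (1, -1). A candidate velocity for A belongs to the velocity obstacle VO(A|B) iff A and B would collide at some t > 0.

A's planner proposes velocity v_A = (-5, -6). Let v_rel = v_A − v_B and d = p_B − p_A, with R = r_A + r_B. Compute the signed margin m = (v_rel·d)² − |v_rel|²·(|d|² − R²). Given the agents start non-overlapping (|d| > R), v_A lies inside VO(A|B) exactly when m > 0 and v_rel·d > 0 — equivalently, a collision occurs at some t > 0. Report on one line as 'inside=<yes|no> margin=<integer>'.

d = (-11, 12),  |d|² = 265;  R = 3+7 = 10,  c = 265−10² = 165
v_rel = (-6, -5),  |v_rel|² = 61;  v_rel·d = (-6)·(-11) + (-5)·(12) = 6
61·t² − 12·t + 165 = 0  ⇒  m = 6² − 61·165 = -10029
m = -10029 < 0,  v_rel·d = 6 > 0  ⇒  outside

inside=no margin=-10029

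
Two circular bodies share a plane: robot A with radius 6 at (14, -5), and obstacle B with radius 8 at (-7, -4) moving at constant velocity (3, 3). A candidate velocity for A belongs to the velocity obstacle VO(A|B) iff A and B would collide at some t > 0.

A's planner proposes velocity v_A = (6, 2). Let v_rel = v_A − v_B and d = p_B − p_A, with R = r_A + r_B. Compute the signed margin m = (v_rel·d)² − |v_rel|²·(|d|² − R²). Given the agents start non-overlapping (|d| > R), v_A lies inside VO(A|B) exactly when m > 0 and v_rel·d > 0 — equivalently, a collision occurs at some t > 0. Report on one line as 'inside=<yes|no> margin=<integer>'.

d = (-21, 1),  |d|² = 442;  R = 6+8 = 14,  c = 442−14² = 246
v_rel = (3, -1),  |v_rel|² = 10;  v_rel·d = (3)·(-21) + (-1)·(1) = -64
10·t² + 128·t + 246 = 0  ⇒  m = (-64)² − 10·246 = 1636
m = 1636 > 0,  v_rel·d = -64 < 0  ⇒  outside

inside=no margin=1636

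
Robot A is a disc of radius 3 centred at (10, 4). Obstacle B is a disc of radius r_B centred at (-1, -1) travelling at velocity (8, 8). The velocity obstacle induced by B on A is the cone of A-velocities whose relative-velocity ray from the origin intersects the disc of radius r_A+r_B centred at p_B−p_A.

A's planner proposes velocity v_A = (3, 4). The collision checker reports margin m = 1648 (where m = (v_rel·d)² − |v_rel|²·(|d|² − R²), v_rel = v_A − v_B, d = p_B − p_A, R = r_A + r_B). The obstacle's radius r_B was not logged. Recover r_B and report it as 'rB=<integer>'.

m = 1648
d = (-11, -5);  v_rel = (-5, -4),  |v_rel|² = 41
v_rel×d = (-5)·(-5) − (-4)·(-11) = -19
since m = R²·41 − (-19)²:  R² = (361 + 1648) / 41 = 49
R = √49 = 7  ⇒  r_B = 7 − 3 = 4

rB=4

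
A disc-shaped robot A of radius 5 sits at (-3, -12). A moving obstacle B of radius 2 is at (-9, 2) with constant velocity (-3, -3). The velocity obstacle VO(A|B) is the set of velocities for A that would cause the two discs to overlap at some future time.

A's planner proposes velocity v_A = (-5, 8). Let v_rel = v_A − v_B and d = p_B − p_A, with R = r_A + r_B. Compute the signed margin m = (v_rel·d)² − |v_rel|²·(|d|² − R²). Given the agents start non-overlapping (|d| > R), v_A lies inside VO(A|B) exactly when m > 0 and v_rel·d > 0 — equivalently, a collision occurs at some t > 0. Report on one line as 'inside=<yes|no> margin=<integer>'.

d = (-6, 14),  |d|² = 232;  R = 5+2 = 7,  c = 232−7² = 183
v_rel = (-2, 11),  |v_rel|² = 125;  v_rel·d = (-2)·(-6) + (11)·(14) = 166
125·t² − 332·t + 183 = 0  ⇒  m = 166² − 125·183 = 4681
m = 4681 > 0,  v_rel·d = 166 > 0  ⇒  inside

inside=yes margin=4681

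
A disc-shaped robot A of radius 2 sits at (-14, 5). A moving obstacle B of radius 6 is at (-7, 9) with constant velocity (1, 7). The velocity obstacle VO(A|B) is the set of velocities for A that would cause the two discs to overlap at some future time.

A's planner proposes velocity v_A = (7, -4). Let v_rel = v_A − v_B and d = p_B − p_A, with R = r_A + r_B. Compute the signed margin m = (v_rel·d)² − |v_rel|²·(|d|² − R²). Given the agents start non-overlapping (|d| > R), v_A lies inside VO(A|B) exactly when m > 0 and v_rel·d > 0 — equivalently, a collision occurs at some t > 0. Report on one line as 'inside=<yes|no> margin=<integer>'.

d = (7, 4),  |d|² = 65;  R = 2+6 = 8,  c = 65−8² = 1
v_rel = (6, -11),  |v_rel|² = 157;  v_rel·d = (6)·(7) + (-11)·(4) = -2
157·t² + 4·t + 1 = 0  ⇒  m = (-2)² − 157·1 = -153
m = -153 < 0,  v_rel·d = -2 < 0  ⇒  outside

inside=no margin=-153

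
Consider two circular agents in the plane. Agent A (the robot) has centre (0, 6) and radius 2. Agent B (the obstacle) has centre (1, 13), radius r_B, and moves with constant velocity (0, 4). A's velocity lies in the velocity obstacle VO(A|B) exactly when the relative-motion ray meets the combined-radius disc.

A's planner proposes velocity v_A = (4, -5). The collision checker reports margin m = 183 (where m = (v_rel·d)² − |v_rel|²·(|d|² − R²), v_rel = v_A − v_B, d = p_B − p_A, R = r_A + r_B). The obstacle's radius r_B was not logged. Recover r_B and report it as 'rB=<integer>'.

m = 183
d = (1, 7);  v_rel = (4, -9),  |v_rel|² = 97
v_rel×d = (4)·(7) − (-9)·(1) = 37
since m = R²·97 − 37²:  R² = (1369 + 183) / 97 = 16
R = √16 = 4  ⇒  r_B = 4 − 2 = 2

rB=2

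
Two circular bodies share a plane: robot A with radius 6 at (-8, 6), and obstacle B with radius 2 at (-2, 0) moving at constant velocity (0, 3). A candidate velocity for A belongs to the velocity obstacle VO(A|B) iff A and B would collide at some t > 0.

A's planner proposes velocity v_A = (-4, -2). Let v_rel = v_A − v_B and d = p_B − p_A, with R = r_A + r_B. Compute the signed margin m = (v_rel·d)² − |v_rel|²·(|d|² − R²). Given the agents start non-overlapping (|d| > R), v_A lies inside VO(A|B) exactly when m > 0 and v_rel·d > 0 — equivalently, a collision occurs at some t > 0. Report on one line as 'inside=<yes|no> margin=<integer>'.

d = (6, -6),  |d|² = 72;  R = 6+2 = 8,  c = 72−8² = 8
v_rel = (-4, -5),  |v_rel|² = 41;  v_rel·d = (-4)·(6) + (-5)·(-6) = 6
41·t² − 12·t + 8 = 0  ⇒  m = 6² − 41·8 = -292
m = -292 < 0,  v_rel·d = 6 > 0  ⇒  outside

inside=no margin=-292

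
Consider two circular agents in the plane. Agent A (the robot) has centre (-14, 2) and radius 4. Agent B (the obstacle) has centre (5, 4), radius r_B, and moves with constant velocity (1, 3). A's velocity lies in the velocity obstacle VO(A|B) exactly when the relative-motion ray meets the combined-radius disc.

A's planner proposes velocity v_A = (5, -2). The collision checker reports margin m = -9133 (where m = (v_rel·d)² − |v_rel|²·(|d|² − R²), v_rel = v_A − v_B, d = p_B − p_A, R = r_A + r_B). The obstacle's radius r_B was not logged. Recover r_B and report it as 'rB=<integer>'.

m = -9133
d = (19, 2);  v_rel = (4, -5),  |v_rel|² = 41
v_rel×d = (4)·(2) − (-5)·(19) = 103
since m = R²·41 − 103²:  R² = (10609 + -9133) / 41 = 36
R = √36 = 6  ⇒  r_B = 6 − 4 = 2

rB=2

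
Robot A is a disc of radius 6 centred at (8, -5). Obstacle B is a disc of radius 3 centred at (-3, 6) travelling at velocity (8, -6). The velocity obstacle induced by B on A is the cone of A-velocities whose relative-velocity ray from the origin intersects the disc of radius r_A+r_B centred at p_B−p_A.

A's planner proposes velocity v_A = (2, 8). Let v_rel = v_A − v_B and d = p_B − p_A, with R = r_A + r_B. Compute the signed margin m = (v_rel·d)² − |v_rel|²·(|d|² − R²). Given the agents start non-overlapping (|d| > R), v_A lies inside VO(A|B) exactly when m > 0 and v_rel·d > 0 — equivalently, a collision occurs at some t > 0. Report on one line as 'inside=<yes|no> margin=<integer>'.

d = (-11, 11),  |d|² = 242;  R = 6+3 = 9,  c = 242−9² = 161
v_rel = (-6, 14),  |v_rel|² = 232;  v_rel·d = (-6)·(-11) + (14)·(11) = 220
232·t² − 440·t + 161 = 0  ⇒  m = 220² − 232·161 = 11048
m = 11048 > 0,  v_rel·d = 220 > 0  ⇒  inside

inside=yes margin=11048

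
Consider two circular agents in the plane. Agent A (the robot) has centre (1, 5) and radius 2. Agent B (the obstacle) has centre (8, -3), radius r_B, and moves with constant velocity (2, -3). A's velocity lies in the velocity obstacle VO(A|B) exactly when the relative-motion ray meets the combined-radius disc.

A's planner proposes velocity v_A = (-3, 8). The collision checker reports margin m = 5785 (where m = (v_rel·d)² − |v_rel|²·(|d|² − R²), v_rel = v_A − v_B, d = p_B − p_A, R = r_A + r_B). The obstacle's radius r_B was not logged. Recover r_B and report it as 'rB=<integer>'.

m = 5785
d = (7, -8);  v_rel = (-5, 11),  |v_rel|² = 146
v_rel×d = (-5)·(-8) − (11)·(7) = -37
since m = R²·146 − (-37)²:  R² = (1369 + 5785) / 146 = 49
R = √49 = 7  ⇒  r_B = 7 − 2 = 5

rB=5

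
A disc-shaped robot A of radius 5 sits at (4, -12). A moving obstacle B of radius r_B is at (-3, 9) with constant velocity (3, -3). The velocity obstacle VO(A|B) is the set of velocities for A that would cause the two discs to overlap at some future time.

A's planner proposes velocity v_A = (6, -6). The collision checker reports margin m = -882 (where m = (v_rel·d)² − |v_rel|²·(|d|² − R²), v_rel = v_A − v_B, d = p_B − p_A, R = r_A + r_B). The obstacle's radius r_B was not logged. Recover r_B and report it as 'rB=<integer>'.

m = -882
d = (-7, 21);  v_rel = (3, -3),  |v_rel|² = 18
v_rel×d = (3)·(21) − (-3)·(-7) = 42
since m = R²·18 − 42²:  R² = (1764 + -882) / 18 = 49
R = √49 = 7  ⇒  r_B = 7 − 5 = 2

rB=2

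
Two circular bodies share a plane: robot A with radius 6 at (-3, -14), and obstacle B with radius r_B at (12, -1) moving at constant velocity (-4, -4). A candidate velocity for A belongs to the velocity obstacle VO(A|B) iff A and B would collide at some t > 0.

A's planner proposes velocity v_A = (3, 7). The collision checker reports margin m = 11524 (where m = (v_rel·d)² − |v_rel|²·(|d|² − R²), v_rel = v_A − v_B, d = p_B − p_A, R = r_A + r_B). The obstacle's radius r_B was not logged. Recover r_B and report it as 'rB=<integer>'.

m = 11524
d = (15, 13);  v_rel = (7, 11),  |v_rel|² = 170
v_rel×d = (7)·(13) − (11)·(15) = -74
since m = R²·170 − (-74)²:  R² = (5476 + 11524) / 170 = 100
R = √100 = 10  ⇒  r_B = 10 − 6 = 4

rB=4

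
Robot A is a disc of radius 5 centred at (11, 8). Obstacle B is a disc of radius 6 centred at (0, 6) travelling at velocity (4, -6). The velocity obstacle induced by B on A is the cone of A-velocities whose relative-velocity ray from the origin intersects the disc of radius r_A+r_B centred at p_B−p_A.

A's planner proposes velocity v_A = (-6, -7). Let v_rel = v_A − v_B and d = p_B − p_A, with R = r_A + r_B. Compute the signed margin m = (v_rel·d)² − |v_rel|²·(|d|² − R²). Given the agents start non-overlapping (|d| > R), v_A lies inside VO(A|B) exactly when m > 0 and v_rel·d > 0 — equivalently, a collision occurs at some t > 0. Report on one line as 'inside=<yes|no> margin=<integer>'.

d = (-11, -2),  |d|² = 125;  R = 5+6 = 11,  c = 125−11² = 4
v_rel = (-10, -1),  |v_rel|² = 101;  v_rel·d = (-10)·(-11) + (-1)·(-2) = 112
101·t² − 224·t + 4 = 0  ⇒  m = 112² − 101·4 = 12140
m = 12140 > 0,  v_rel·d = 112 > 0  ⇒  inside

inside=yes margin=12140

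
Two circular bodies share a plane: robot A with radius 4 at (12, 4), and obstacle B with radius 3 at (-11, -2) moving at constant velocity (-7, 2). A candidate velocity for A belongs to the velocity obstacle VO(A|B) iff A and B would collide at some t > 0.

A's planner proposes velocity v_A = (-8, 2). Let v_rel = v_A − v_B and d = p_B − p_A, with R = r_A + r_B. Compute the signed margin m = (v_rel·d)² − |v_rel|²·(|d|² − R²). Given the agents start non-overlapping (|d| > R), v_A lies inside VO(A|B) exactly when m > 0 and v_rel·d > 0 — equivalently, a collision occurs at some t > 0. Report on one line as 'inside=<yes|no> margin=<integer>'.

d = (-23, -6),  |d|² = 565;  R = 4+3 = 7,  c = 565−7² = 516
v_rel = (-1, 0),  |v_rel|² = 1;  v_rel·d = (-1)·(-23) + (0)·(-6) = 23
1·t² − 46·t + 516 = 0  ⇒  m = 23² − 1·516 = 13
m = 13 > 0,  v_rel·d = 23 > 0  ⇒  inside

inside=yes margin=13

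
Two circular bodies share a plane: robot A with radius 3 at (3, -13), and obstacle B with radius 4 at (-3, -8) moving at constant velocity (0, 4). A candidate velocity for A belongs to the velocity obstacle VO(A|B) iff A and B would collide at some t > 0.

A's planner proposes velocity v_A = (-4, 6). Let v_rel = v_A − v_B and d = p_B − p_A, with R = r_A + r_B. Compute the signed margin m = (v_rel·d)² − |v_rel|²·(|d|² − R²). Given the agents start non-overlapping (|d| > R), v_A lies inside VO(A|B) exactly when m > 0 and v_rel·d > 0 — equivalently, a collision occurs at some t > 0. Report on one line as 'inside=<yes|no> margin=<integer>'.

d = (-6, 5),  |d|² = 61;  R = 3+4 = 7,  c = 61−7² = 12
v_rel = (-4, 2),  |v_rel|² = 20;  v_rel·d = (-4)·(-6) + (2)·(5) = 34
20·t² − 68·t + 12 = 0  ⇒  m = 34² − 20·12 = 916
m = 916 > 0,  v_rel·d = 34 > 0  ⇒  inside

inside=yes margin=916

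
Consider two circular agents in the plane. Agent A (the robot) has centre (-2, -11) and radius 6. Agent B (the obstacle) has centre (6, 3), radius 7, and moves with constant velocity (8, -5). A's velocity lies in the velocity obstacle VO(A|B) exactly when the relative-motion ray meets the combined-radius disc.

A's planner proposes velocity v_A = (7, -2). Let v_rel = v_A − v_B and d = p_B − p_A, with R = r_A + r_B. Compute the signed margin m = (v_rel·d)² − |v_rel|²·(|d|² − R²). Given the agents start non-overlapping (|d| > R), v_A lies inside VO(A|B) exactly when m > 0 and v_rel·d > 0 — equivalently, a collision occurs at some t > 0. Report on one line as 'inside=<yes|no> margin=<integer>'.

d = (8, 14),  |d|² = 260;  R = 6+7 = 13,  c = 260−13² = 91
v_rel = (-1, 3),  |v_rel|² = 10;  v_rel·d = (-1)·(8) + (3)·(14) = 34
10·t² − 68·t + 91 = 0  ⇒  m = 34² − 10·91 = 246
m = 246 > 0,  v_rel·d = 34 > 0  ⇒  inside

inside=yes margin=246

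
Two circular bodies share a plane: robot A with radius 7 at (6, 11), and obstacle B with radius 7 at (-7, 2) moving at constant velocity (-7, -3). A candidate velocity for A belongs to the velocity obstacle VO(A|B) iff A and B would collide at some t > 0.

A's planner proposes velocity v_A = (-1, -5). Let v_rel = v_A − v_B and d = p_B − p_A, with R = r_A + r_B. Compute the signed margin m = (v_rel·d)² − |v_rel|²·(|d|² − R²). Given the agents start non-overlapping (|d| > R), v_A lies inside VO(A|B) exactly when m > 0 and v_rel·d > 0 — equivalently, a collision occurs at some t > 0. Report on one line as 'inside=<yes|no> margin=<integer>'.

d = (-13, -9),  |d|² = 250;  R = 7+7 = 14,  c = 250−14² = 54
v_rel = (6, -2),  |v_rel|² = 40;  v_rel·d = (6)·(-13) + (-2)·(-9) = -60
40·t² + 120·t + 54 = 0  ⇒  m = (-60)² − 40·54 = 1440
m = 1440 > 0,  v_rel·d = -60 < 0  ⇒  outside

inside=no margin=1440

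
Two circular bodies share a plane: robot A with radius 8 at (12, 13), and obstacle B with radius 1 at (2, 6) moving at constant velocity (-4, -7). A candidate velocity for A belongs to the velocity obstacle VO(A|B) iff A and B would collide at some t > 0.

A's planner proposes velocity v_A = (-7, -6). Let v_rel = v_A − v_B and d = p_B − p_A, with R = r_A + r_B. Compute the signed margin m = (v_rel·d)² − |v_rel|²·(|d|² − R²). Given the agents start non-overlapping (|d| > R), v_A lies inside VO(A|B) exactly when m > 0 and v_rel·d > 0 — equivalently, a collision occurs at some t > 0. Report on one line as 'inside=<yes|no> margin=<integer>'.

d = (-10, -7),  |d|² = 149;  R = 8+1 = 9,  c = 149−9² = 68
v_rel = (-3, 1),  |v_rel|² = 10;  v_rel·d = (-3)·(-10) + (1)·(-7) = 23
10·t² − 46·t + 68 = 0  ⇒  m = 23² − 10·68 = -151
m = -151 < 0,  v_rel·d = 23 > 0  ⇒  outside

inside=no margin=-151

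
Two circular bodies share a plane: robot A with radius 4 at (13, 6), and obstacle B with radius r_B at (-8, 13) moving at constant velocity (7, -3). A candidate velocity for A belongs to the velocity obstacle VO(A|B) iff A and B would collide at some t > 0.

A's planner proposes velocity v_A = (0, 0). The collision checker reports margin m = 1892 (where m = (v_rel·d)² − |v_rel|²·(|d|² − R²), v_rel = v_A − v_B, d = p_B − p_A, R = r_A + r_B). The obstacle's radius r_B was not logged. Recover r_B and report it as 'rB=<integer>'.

m = 1892
d = (-21, 7);  v_rel = (-7, 3),  |v_rel|² = 58
v_rel×d = (-7)·(7) − (3)·(-21) = 14
since m = R²·58 − 14²:  R² = (196 + 1892) / 58 = 36
R = √36 = 6  ⇒  r_B = 6 − 4 = 2

rB=2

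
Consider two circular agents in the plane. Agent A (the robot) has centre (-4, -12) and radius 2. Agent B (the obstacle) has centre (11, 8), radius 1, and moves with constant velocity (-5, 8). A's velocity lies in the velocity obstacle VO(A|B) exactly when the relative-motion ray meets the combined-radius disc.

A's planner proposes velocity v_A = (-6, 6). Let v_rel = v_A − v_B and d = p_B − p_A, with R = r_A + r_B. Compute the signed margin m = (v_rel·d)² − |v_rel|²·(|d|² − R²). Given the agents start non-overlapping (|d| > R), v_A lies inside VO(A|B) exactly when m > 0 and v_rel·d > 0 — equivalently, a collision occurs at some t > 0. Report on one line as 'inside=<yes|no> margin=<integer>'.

d = (15, 20),  |d|² = 625;  R = 2+1 = 3,  c = 625−3² = 616
v_rel = (-1, -2),  |v_rel|² = 5;  v_rel·d = (-1)·(15) + (-2)·(20) = -55
5·t² + 110·t + 616 = 0  ⇒  m = (-55)² − 5·616 = -55
m = -55 < 0,  v_rel·d = -55 < 0  ⇒  outside

inside=no margin=-55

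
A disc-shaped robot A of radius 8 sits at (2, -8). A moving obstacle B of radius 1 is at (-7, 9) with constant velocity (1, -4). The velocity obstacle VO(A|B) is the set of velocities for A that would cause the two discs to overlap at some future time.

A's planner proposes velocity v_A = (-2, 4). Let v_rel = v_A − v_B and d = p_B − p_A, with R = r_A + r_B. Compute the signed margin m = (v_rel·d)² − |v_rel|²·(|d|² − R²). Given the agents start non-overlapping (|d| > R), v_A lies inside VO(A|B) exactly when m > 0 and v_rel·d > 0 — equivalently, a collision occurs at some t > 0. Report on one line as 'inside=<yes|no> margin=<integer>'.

d = (-9, 17),  |d|² = 370;  R = 8+1 = 9,  c = 370−9² = 289
v_rel = (-3, 8),  |v_rel|² = 73;  v_rel·d = (-3)·(-9) + (8)·(17) = 163
73·t² − 326·t + 289 = 0  ⇒  m = 163² − 73·289 = 5472
m = 5472 > 0,  v_rel·d = 163 > 0  ⇒  inside

inside=yes margin=5472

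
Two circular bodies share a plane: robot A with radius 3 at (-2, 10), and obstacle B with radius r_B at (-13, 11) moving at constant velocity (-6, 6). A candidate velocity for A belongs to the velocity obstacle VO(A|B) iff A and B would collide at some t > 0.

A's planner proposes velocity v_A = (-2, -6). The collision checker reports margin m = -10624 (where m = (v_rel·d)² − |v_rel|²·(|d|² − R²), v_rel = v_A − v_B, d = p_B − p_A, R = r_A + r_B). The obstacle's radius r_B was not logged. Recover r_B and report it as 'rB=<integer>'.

m = -10624
d = (-11, 1);  v_rel = (4, -12),  |v_rel|² = 160
v_rel×d = (4)·(1) − (-12)·(-11) = -128
since m = R²·160 − (-128)²:  R² = (16384 + -10624) / 160 = 36
R = √36 = 6  ⇒  r_B = 6 − 3 = 3

rB=3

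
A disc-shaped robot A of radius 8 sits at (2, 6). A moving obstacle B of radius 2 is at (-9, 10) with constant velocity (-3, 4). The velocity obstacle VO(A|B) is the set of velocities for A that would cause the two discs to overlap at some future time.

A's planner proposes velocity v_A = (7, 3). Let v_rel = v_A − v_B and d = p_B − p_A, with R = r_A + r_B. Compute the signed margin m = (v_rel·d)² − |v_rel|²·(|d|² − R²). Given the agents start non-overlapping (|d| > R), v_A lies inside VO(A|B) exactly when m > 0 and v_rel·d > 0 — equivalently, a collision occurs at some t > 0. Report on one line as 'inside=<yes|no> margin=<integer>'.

d = (-11, 4),  |d|² = 137;  R = 8+2 = 10,  c = 137−10² = 37
v_rel = (10, -1),  |v_rel|² = 101;  v_rel·d = (10)·(-11) + (-1)·(4) = -114
101·t² + 228·t + 37 = 0  ⇒  m = (-114)² − 101·37 = 9259
m = 9259 > 0,  v_rel·d = -114 < 0  ⇒  outside

inside=no margin=9259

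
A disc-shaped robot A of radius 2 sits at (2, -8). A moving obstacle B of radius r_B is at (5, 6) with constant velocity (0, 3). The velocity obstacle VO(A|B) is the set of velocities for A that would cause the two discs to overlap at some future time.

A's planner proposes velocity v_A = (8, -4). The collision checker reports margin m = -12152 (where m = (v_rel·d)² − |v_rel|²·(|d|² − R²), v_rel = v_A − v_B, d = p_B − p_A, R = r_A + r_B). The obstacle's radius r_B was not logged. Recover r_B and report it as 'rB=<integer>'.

m = -12152
d = (3, 14);  v_rel = (8, -7),  |v_rel|² = 113
v_rel×d = (8)·(14) − (-7)·(3) = 133
since m = R²·113 − 133²:  R² = (17689 + -12152) / 113 = 49
R = √49 = 7  ⇒  r_B = 7 − 2 = 5

rB=5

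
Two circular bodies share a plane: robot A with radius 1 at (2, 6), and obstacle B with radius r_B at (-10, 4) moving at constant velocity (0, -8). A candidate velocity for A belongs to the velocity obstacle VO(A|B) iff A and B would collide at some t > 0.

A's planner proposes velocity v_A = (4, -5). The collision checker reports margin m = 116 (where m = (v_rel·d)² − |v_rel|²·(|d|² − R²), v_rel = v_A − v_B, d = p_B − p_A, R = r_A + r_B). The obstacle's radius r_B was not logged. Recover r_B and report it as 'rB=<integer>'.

m = 116
d = (-12, -2);  v_rel = (4, 3),  |v_rel|² = 25
v_rel×d = (4)·(-2) − (3)·(-12) = 28
since m = R²·25 − 28²:  R² = (784 + 116) / 25 = 36
R = √36 = 6  ⇒  r_B = 6 − 1 = 5

rB=5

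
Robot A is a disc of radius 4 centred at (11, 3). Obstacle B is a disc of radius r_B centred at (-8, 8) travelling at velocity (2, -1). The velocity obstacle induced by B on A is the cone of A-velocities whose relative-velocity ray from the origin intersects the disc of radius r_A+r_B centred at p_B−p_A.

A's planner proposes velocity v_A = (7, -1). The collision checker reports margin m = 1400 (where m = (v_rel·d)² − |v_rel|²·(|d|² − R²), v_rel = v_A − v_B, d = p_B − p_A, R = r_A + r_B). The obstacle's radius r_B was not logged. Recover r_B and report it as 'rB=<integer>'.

m = 1400
d = (-19, 5);  v_rel = (5, 0),  |v_rel|² = 25
v_rel×d = (5)·(5) − (0)·(-19) = 25
since m = R²·25 − 25²:  R² = (625 + 1400) / 25 = 81
R = √81 = 9  ⇒  r_B = 9 − 4 = 5

rB=5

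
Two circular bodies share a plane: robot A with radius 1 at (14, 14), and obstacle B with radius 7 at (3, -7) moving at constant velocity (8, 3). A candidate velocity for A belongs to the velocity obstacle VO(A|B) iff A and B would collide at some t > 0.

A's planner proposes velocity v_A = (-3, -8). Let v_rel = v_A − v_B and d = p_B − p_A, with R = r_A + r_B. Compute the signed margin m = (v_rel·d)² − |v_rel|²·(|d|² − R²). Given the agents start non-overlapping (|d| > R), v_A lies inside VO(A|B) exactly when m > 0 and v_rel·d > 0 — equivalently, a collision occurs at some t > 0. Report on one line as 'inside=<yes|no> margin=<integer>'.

d = (-11, -21),  |d|² = 562;  R = 1+7 = 8,  c = 562−8² = 498
v_rel = (-11, -11),  |v_rel|² = 242;  v_rel·d = (-11)·(-11) + (-11)·(-21) = 352
242·t² − 704·t + 498 = 0  ⇒  m = 352² − 242·498 = 3388
m = 3388 > 0,  v_rel·d = 352 > 0  ⇒  inside

inside=yes margin=3388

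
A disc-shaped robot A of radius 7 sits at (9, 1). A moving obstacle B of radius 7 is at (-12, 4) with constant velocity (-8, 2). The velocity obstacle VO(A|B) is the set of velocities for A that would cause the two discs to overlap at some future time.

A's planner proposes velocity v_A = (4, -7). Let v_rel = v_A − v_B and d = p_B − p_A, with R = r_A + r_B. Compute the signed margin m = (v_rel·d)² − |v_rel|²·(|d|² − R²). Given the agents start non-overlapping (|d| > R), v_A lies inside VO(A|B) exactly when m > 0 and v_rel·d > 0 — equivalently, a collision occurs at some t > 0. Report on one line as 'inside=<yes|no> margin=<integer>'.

d = (-21, 3),  |d|² = 450;  R = 7+7 = 14,  c = 450−14² = 254
v_rel = (12, -9),  |v_rel|² = 225;  v_rel·d = (12)·(-21) + (-9)·(3) = -279
225·t² + 558·t + 254 = 0  ⇒  m = (-279)² − 225·254 = 20691
m = 20691 > 0,  v_rel·d = -279 < 0  ⇒  outside

inside=no margin=20691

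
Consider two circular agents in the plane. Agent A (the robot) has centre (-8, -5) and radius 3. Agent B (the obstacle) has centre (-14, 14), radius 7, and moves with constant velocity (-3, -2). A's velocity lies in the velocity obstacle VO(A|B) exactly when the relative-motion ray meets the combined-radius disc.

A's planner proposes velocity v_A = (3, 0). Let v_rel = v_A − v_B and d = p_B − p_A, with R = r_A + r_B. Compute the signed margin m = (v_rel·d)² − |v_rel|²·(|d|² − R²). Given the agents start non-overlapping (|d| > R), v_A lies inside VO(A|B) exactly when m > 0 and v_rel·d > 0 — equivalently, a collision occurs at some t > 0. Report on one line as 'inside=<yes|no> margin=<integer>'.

d = (-6, 19),  |d|² = 397;  R = 3+7 = 10,  c = 397−10² = 297
v_rel = (6, 2),  |v_rel|² = 40;  v_rel·d = (6)·(-6) + (2)·(19) = 2
40·t² − 4·t + 297 = 0  ⇒  m = 2² − 40·297 = -11876
m = -11876 < 0,  v_rel·d = 2 > 0  ⇒  outside

inside=no margin=-11876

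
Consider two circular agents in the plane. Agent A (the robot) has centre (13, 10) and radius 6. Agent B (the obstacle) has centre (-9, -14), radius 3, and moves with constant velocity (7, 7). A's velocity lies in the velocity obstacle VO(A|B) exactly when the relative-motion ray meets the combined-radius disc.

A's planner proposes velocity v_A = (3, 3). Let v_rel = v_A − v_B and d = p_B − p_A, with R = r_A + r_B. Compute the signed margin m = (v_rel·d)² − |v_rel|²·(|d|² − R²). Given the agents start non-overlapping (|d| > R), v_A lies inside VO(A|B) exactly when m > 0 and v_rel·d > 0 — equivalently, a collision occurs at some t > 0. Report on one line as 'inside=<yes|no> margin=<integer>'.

d = (-22, -24),  |d|² = 1060;  R = 6+3 = 9,  c = 1060−9² = 979
v_rel = (-4, -4),  |v_rel|² = 32;  v_rel·d = (-4)·(-22) + (-4)·(-24) = 184
32·t² − 368·t + 979 = 0  ⇒  m = 184² − 32·979 = 2528
m = 2528 > 0,  v_rel·d = 184 > 0  ⇒  inside

inside=yes margin=2528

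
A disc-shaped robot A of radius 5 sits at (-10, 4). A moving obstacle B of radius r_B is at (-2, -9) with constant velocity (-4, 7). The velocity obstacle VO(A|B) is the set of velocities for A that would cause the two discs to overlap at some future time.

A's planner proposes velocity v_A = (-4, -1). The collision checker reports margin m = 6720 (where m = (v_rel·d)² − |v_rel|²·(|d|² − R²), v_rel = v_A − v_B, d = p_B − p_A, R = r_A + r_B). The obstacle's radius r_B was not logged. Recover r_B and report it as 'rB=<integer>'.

m = 6720
d = (8, -13);  v_rel = (0, -8),  |v_rel|² = 64
v_rel×d = (0)·(-13) − (-8)·(8) = 64
since m = R²·64 − 64²:  R² = (4096 + 6720) / 64 = 169
R = √169 = 13  ⇒  r_B = 13 − 5 = 8

rB=8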